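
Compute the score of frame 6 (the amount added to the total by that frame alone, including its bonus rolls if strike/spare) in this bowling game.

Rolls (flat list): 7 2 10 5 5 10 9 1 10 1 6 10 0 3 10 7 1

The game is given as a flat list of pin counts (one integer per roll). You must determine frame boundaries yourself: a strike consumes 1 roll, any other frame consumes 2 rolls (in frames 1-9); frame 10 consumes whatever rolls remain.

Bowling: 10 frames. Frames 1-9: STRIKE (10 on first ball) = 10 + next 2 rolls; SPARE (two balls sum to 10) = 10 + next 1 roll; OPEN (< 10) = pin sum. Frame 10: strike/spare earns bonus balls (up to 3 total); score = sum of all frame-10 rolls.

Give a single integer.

Frame 1: OPEN (7+2=9). Cumulative: 9
Frame 2: STRIKE. 10 + next two rolls (5+5) = 20. Cumulative: 29
Frame 3: SPARE (5+5=10). 10 + next roll (10) = 20. Cumulative: 49
Frame 4: STRIKE. 10 + next two rolls (9+1) = 20. Cumulative: 69
Frame 5: SPARE (9+1=10). 10 + next roll (10) = 20. Cumulative: 89
Frame 6: STRIKE. 10 + next two rolls (1+6) = 17. Cumulative: 106
Frame 7: OPEN (1+6=7). Cumulative: 113
Frame 8: STRIKE. 10 + next two rolls (0+3) = 13. Cumulative: 126

Answer: 17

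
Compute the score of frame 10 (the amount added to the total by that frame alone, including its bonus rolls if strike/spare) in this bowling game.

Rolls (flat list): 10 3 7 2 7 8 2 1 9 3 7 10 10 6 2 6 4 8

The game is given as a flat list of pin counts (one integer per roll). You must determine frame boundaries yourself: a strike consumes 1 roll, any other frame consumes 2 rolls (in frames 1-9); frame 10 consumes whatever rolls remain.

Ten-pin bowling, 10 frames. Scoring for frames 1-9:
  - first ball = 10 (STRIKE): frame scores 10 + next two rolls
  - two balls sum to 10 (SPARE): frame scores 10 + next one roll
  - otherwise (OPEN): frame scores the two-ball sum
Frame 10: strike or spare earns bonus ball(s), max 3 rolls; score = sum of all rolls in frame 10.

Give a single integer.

Answer: 18

Derivation:
Frame 1: STRIKE. 10 + next two rolls (3+7) = 20. Cumulative: 20
Frame 2: SPARE (3+7=10). 10 + next roll (2) = 12. Cumulative: 32
Frame 3: OPEN (2+7=9). Cumulative: 41
Frame 4: SPARE (8+2=10). 10 + next roll (1) = 11. Cumulative: 52
Frame 5: SPARE (1+9=10). 10 + next roll (3) = 13. Cumulative: 65
Frame 6: SPARE (3+7=10). 10 + next roll (10) = 20. Cumulative: 85
Frame 7: STRIKE. 10 + next two rolls (10+6) = 26. Cumulative: 111
Frame 8: STRIKE. 10 + next two rolls (6+2) = 18. Cumulative: 129
Frame 9: OPEN (6+2=8). Cumulative: 137
Frame 10: SPARE. Sum of all frame-10 rolls (6+4+8) = 18. Cumulative: 155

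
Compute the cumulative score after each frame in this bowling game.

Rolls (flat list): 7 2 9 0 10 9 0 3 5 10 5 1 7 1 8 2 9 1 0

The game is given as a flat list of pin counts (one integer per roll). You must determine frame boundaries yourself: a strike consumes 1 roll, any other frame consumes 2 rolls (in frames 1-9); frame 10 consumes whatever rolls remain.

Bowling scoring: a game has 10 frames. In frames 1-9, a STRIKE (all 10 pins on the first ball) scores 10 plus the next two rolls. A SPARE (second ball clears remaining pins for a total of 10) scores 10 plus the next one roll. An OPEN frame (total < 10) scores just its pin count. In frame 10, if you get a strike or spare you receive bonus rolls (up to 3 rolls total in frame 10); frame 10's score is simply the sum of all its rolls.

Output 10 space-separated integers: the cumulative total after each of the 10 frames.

Answer: 9 18 37 46 54 70 76 84 103 113

Derivation:
Frame 1: OPEN (7+2=9). Cumulative: 9
Frame 2: OPEN (9+0=9). Cumulative: 18
Frame 3: STRIKE. 10 + next two rolls (9+0) = 19. Cumulative: 37
Frame 4: OPEN (9+0=9). Cumulative: 46
Frame 5: OPEN (3+5=8). Cumulative: 54
Frame 6: STRIKE. 10 + next two rolls (5+1) = 16. Cumulative: 70
Frame 7: OPEN (5+1=6). Cumulative: 76
Frame 8: OPEN (7+1=8). Cumulative: 84
Frame 9: SPARE (8+2=10). 10 + next roll (9) = 19. Cumulative: 103
Frame 10: SPARE. Sum of all frame-10 rolls (9+1+0) = 10. Cumulative: 113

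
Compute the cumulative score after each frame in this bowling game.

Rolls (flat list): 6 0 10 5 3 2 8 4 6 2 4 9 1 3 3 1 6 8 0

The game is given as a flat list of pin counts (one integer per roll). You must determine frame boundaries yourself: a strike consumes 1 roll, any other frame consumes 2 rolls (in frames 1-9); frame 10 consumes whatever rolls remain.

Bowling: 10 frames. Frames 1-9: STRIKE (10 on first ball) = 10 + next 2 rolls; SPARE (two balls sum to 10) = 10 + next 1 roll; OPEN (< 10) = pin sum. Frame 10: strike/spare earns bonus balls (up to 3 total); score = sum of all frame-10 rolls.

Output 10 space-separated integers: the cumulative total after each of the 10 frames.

Answer: 6 24 32 46 58 64 77 83 90 98

Derivation:
Frame 1: OPEN (6+0=6). Cumulative: 6
Frame 2: STRIKE. 10 + next two rolls (5+3) = 18. Cumulative: 24
Frame 3: OPEN (5+3=8). Cumulative: 32
Frame 4: SPARE (2+8=10). 10 + next roll (4) = 14. Cumulative: 46
Frame 5: SPARE (4+6=10). 10 + next roll (2) = 12. Cumulative: 58
Frame 6: OPEN (2+4=6). Cumulative: 64
Frame 7: SPARE (9+1=10). 10 + next roll (3) = 13. Cumulative: 77
Frame 8: OPEN (3+3=6). Cumulative: 83
Frame 9: OPEN (1+6=7). Cumulative: 90
Frame 10: OPEN. Sum of all frame-10 rolls (8+0) = 8. Cumulative: 98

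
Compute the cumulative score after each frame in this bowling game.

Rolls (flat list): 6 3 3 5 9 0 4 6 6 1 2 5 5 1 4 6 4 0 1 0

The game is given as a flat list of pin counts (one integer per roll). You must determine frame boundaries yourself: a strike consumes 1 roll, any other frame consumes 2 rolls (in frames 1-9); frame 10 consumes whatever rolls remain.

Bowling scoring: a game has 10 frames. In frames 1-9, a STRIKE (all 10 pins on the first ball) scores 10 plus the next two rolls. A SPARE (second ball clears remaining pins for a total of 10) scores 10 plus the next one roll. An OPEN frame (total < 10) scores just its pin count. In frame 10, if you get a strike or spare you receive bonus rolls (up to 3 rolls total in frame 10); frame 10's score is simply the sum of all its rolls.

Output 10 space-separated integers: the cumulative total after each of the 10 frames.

Answer: 9 17 26 42 49 56 62 76 80 81

Derivation:
Frame 1: OPEN (6+3=9). Cumulative: 9
Frame 2: OPEN (3+5=8). Cumulative: 17
Frame 3: OPEN (9+0=9). Cumulative: 26
Frame 4: SPARE (4+6=10). 10 + next roll (6) = 16. Cumulative: 42
Frame 5: OPEN (6+1=7). Cumulative: 49
Frame 6: OPEN (2+5=7). Cumulative: 56
Frame 7: OPEN (5+1=6). Cumulative: 62
Frame 8: SPARE (4+6=10). 10 + next roll (4) = 14. Cumulative: 76
Frame 9: OPEN (4+0=4). Cumulative: 80
Frame 10: OPEN. Sum of all frame-10 rolls (1+0) = 1. Cumulative: 81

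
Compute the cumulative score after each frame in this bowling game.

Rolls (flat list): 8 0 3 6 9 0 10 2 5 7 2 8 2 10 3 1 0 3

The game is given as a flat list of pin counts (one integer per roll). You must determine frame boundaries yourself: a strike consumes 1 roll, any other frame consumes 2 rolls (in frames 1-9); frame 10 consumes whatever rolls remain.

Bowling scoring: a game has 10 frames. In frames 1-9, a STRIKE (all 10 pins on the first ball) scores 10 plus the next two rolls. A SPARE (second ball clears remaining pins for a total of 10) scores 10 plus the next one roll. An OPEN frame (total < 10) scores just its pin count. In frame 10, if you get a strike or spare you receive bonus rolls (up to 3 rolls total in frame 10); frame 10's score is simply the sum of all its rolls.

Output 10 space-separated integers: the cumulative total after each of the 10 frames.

Answer: 8 17 26 43 50 59 79 93 97 100

Derivation:
Frame 1: OPEN (8+0=8). Cumulative: 8
Frame 2: OPEN (3+6=9). Cumulative: 17
Frame 3: OPEN (9+0=9). Cumulative: 26
Frame 4: STRIKE. 10 + next two rolls (2+5) = 17. Cumulative: 43
Frame 5: OPEN (2+5=7). Cumulative: 50
Frame 6: OPEN (7+2=9). Cumulative: 59
Frame 7: SPARE (8+2=10). 10 + next roll (10) = 20. Cumulative: 79
Frame 8: STRIKE. 10 + next two rolls (3+1) = 14. Cumulative: 93
Frame 9: OPEN (3+1=4). Cumulative: 97
Frame 10: OPEN. Sum of all frame-10 rolls (0+3) = 3. Cumulative: 100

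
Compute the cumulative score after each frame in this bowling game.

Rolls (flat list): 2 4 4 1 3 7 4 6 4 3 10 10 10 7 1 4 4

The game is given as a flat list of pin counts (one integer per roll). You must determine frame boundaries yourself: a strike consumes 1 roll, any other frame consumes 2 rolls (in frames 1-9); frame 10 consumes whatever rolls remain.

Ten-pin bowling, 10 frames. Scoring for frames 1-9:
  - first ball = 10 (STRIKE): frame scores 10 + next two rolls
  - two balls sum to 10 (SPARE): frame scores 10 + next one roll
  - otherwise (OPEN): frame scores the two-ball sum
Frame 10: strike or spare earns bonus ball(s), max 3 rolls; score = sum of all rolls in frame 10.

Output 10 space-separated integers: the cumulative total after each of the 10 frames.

Answer: 6 11 25 39 46 76 103 121 129 137

Derivation:
Frame 1: OPEN (2+4=6). Cumulative: 6
Frame 2: OPEN (4+1=5). Cumulative: 11
Frame 3: SPARE (3+7=10). 10 + next roll (4) = 14. Cumulative: 25
Frame 4: SPARE (4+6=10). 10 + next roll (4) = 14. Cumulative: 39
Frame 5: OPEN (4+3=7). Cumulative: 46
Frame 6: STRIKE. 10 + next two rolls (10+10) = 30. Cumulative: 76
Frame 7: STRIKE. 10 + next two rolls (10+7) = 27. Cumulative: 103
Frame 8: STRIKE. 10 + next two rolls (7+1) = 18. Cumulative: 121
Frame 9: OPEN (7+1=8). Cumulative: 129
Frame 10: OPEN. Sum of all frame-10 rolls (4+4) = 8. Cumulative: 137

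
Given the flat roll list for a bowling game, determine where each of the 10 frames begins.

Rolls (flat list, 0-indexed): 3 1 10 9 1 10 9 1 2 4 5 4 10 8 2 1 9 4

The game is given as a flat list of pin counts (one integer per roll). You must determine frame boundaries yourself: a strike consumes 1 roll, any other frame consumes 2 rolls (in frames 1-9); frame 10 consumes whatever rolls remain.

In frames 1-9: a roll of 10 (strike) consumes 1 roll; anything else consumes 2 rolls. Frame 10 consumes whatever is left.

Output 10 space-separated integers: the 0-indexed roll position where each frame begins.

Answer: 0 2 3 5 6 8 10 12 13 15

Derivation:
Frame 1 starts at roll index 0: rolls=3,1 (sum=4), consumes 2 rolls
Frame 2 starts at roll index 2: roll=10 (strike), consumes 1 roll
Frame 3 starts at roll index 3: rolls=9,1 (sum=10), consumes 2 rolls
Frame 4 starts at roll index 5: roll=10 (strike), consumes 1 roll
Frame 5 starts at roll index 6: rolls=9,1 (sum=10), consumes 2 rolls
Frame 6 starts at roll index 8: rolls=2,4 (sum=6), consumes 2 rolls
Frame 7 starts at roll index 10: rolls=5,4 (sum=9), consumes 2 rolls
Frame 8 starts at roll index 12: roll=10 (strike), consumes 1 roll
Frame 9 starts at roll index 13: rolls=8,2 (sum=10), consumes 2 rolls
Frame 10 starts at roll index 15: 3 remaining rolls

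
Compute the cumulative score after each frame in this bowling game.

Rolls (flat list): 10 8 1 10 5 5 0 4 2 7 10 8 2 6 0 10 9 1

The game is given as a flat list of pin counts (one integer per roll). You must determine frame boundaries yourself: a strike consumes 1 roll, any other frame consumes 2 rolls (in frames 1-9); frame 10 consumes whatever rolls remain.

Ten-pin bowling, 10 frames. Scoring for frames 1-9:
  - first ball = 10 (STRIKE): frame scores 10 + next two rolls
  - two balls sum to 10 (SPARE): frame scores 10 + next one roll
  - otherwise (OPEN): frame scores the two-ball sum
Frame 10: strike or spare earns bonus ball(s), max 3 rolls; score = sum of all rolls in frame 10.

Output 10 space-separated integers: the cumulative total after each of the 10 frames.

Frame 1: STRIKE. 10 + next two rolls (8+1) = 19. Cumulative: 19
Frame 2: OPEN (8+1=9). Cumulative: 28
Frame 3: STRIKE. 10 + next two rolls (5+5) = 20. Cumulative: 48
Frame 4: SPARE (5+5=10). 10 + next roll (0) = 10. Cumulative: 58
Frame 5: OPEN (0+4=4). Cumulative: 62
Frame 6: OPEN (2+7=9). Cumulative: 71
Frame 7: STRIKE. 10 + next two rolls (8+2) = 20. Cumulative: 91
Frame 8: SPARE (8+2=10). 10 + next roll (6) = 16. Cumulative: 107
Frame 9: OPEN (6+0=6). Cumulative: 113
Frame 10: STRIKE. Sum of all frame-10 rolls (10+9+1) = 20. Cumulative: 133

Answer: 19 28 48 58 62 71 91 107 113 133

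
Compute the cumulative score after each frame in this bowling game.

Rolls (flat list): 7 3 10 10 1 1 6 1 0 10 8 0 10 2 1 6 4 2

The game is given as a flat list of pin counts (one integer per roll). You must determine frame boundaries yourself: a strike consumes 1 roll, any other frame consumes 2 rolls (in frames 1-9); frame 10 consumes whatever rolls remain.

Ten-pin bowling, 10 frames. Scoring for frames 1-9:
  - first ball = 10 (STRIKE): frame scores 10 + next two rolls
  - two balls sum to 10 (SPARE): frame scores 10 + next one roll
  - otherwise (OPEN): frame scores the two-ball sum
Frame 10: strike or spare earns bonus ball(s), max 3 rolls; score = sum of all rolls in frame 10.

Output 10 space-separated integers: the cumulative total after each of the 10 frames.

Answer: 20 41 53 55 62 80 88 101 104 116

Derivation:
Frame 1: SPARE (7+3=10). 10 + next roll (10) = 20. Cumulative: 20
Frame 2: STRIKE. 10 + next two rolls (10+1) = 21. Cumulative: 41
Frame 3: STRIKE. 10 + next two rolls (1+1) = 12. Cumulative: 53
Frame 4: OPEN (1+1=2). Cumulative: 55
Frame 5: OPEN (6+1=7). Cumulative: 62
Frame 6: SPARE (0+10=10). 10 + next roll (8) = 18. Cumulative: 80
Frame 7: OPEN (8+0=8). Cumulative: 88
Frame 8: STRIKE. 10 + next two rolls (2+1) = 13. Cumulative: 101
Frame 9: OPEN (2+1=3). Cumulative: 104
Frame 10: SPARE. Sum of all frame-10 rolls (6+4+2) = 12. Cumulative: 116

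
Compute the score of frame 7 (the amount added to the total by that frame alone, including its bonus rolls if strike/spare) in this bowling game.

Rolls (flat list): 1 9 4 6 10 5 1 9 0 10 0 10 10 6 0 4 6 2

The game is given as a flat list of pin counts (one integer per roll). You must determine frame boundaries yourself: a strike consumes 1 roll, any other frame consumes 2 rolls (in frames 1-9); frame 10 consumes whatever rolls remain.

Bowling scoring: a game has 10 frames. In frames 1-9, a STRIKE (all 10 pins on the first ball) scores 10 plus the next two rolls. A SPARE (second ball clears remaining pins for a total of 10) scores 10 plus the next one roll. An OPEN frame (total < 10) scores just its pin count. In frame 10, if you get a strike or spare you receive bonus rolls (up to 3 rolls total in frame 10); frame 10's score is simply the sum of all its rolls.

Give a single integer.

Answer: 20

Derivation:
Frame 1: SPARE (1+9=10). 10 + next roll (4) = 14. Cumulative: 14
Frame 2: SPARE (4+6=10). 10 + next roll (10) = 20. Cumulative: 34
Frame 3: STRIKE. 10 + next two rolls (5+1) = 16. Cumulative: 50
Frame 4: OPEN (5+1=6). Cumulative: 56
Frame 5: OPEN (9+0=9). Cumulative: 65
Frame 6: STRIKE. 10 + next two rolls (0+10) = 20. Cumulative: 85
Frame 7: SPARE (0+10=10). 10 + next roll (10) = 20. Cumulative: 105
Frame 8: STRIKE. 10 + next two rolls (6+0) = 16. Cumulative: 121
Frame 9: OPEN (6+0=6). Cumulative: 127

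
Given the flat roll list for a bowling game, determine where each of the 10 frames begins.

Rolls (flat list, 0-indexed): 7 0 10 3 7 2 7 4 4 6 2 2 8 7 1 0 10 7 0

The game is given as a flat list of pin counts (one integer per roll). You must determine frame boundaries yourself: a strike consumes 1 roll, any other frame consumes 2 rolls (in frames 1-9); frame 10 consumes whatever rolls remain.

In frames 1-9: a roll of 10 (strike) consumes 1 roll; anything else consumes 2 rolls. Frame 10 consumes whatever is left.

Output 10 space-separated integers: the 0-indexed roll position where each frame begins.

Frame 1 starts at roll index 0: rolls=7,0 (sum=7), consumes 2 rolls
Frame 2 starts at roll index 2: roll=10 (strike), consumes 1 roll
Frame 3 starts at roll index 3: rolls=3,7 (sum=10), consumes 2 rolls
Frame 4 starts at roll index 5: rolls=2,7 (sum=9), consumes 2 rolls
Frame 5 starts at roll index 7: rolls=4,4 (sum=8), consumes 2 rolls
Frame 6 starts at roll index 9: rolls=6,2 (sum=8), consumes 2 rolls
Frame 7 starts at roll index 11: rolls=2,8 (sum=10), consumes 2 rolls
Frame 8 starts at roll index 13: rolls=7,1 (sum=8), consumes 2 rolls
Frame 9 starts at roll index 15: rolls=0,10 (sum=10), consumes 2 rolls
Frame 10 starts at roll index 17: 2 remaining rolls

Answer: 0 2 3 5 7 9 11 13 15 17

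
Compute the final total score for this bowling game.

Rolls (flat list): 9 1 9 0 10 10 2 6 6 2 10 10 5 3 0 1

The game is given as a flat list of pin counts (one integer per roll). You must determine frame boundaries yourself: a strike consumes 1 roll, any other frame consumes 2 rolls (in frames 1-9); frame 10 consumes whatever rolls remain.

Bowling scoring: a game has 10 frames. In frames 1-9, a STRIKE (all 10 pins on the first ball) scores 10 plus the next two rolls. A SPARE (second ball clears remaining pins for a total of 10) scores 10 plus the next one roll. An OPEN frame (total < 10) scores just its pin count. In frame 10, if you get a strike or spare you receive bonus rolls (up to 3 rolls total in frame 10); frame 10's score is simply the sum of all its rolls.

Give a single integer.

Answer: 136

Derivation:
Frame 1: SPARE (9+1=10). 10 + next roll (9) = 19. Cumulative: 19
Frame 2: OPEN (9+0=9). Cumulative: 28
Frame 3: STRIKE. 10 + next two rolls (10+2) = 22. Cumulative: 50
Frame 4: STRIKE. 10 + next two rolls (2+6) = 18. Cumulative: 68
Frame 5: OPEN (2+6=8). Cumulative: 76
Frame 6: OPEN (6+2=8). Cumulative: 84
Frame 7: STRIKE. 10 + next two rolls (10+5) = 25. Cumulative: 109
Frame 8: STRIKE. 10 + next two rolls (5+3) = 18. Cumulative: 127
Frame 9: OPEN (5+3=8). Cumulative: 135
Frame 10: OPEN. Sum of all frame-10 rolls (0+1) = 1. Cumulative: 136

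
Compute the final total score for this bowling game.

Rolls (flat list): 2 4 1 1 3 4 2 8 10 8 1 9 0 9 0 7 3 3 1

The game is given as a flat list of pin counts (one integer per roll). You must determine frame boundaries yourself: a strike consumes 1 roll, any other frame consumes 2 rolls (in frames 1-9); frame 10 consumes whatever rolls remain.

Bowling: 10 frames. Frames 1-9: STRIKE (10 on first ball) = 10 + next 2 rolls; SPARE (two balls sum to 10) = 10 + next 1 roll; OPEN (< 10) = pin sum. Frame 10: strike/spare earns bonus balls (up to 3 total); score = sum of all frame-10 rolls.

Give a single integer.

Answer: 98

Derivation:
Frame 1: OPEN (2+4=6). Cumulative: 6
Frame 2: OPEN (1+1=2). Cumulative: 8
Frame 3: OPEN (3+4=7). Cumulative: 15
Frame 4: SPARE (2+8=10). 10 + next roll (10) = 20. Cumulative: 35
Frame 5: STRIKE. 10 + next two rolls (8+1) = 19. Cumulative: 54
Frame 6: OPEN (8+1=9). Cumulative: 63
Frame 7: OPEN (9+0=9). Cumulative: 72
Frame 8: OPEN (9+0=9). Cumulative: 81
Frame 9: SPARE (7+3=10). 10 + next roll (3) = 13. Cumulative: 94
Frame 10: OPEN. Sum of all frame-10 rolls (3+1) = 4. Cumulative: 98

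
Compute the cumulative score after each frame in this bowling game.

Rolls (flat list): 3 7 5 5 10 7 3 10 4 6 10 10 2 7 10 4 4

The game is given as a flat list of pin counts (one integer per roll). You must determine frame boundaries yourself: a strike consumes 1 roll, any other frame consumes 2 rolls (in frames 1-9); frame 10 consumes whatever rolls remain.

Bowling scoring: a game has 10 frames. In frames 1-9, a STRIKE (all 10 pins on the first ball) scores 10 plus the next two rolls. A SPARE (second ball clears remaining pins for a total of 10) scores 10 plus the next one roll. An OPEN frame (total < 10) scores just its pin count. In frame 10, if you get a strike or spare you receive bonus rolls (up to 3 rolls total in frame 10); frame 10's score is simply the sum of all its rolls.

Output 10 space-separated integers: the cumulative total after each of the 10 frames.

Frame 1: SPARE (3+7=10). 10 + next roll (5) = 15. Cumulative: 15
Frame 2: SPARE (5+5=10). 10 + next roll (10) = 20. Cumulative: 35
Frame 3: STRIKE. 10 + next two rolls (7+3) = 20. Cumulative: 55
Frame 4: SPARE (7+3=10). 10 + next roll (10) = 20. Cumulative: 75
Frame 5: STRIKE. 10 + next two rolls (4+6) = 20. Cumulative: 95
Frame 6: SPARE (4+6=10). 10 + next roll (10) = 20. Cumulative: 115
Frame 7: STRIKE. 10 + next two rolls (10+2) = 22. Cumulative: 137
Frame 8: STRIKE. 10 + next two rolls (2+7) = 19. Cumulative: 156
Frame 9: OPEN (2+7=9). Cumulative: 165
Frame 10: STRIKE. Sum of all frame-10 rolls (10+4+4) = 18. Cumulative: 183

Answer: 15 35 55 75 95 115 137 156 165 183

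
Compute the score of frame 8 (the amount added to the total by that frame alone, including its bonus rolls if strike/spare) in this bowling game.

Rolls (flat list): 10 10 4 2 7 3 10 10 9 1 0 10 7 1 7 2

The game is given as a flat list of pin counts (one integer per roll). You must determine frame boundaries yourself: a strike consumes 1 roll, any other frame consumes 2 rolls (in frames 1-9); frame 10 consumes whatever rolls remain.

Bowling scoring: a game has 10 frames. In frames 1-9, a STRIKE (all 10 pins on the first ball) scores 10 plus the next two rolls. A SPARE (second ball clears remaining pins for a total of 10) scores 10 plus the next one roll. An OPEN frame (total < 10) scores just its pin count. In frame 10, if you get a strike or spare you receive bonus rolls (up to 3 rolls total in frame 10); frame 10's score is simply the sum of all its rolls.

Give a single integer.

Answer: 17

Derivation:
Frame 1: STRIKE. 10 + next two rolls (10+4) = 24. Cumulative: 24
Frame 2: STRIKE. 10 + next two rolls (4+2) = 16. Cumulative: 40
Frame 3: OPEN (4+2=6). Cumulative: 46
Frame 4: SPARE (7+3=10). 10 + next roll (10) = 20. Cumulative: 66
Frame 5: STRIKE. 10 + next two rolls (10+9) = 29. Cumulative: 95
Frame 6: STRIKE. 10 + next two rolls (9+1) = 20. Cumulative: 115
Frame 7: SPARE (9+1=10). 10 + next roll (0) = 10. Cumulative: 125
Frame 8: SPARE (0+10=10). 10 + next roll (7) = 17. Cumulative: 142
Frame 9: OPEN (7+1=8). Cumulative: 150
Frame 10: OPEN. Sum of all frame-10 rolls (7+2) = 9. Cumulative: 159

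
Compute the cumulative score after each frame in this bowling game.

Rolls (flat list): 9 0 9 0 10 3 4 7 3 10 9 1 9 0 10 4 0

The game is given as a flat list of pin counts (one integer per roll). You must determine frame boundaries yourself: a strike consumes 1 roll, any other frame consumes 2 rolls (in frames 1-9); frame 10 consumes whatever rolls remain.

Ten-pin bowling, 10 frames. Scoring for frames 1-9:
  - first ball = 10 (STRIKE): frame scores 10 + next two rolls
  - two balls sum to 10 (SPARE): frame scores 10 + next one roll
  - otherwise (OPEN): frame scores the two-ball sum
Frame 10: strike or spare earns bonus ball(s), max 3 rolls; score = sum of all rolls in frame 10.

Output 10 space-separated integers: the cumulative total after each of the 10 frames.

Frame 1: OPEN (9+0=9). Cumulative: 9
Frame 2: OPEN (9+0=9). Cumulative: 18
Frame 3: STRIKE. 10 + next two rolls (3+4) = 17. Cumulative: 35
Frame 4: OPEN (3+4=7). Cumulative: 42
Frame 5: SPARE (7+3=10). 10 + next roll (10) = 20. Cumulative: 62
Frame 6: STRIKE. 10 + next two rolls (9+1) = 20. Cumulative: 82
Frame 7: SPARE (9+1=10). 10 + next roll (9) = 19. Cumulative: 101
Frame 8: OPEN (9+0=9). Cumulative: 110
Frame 9: STRIKE. 10 + next two rolls (4+0) = 14. Cumulative: 124
Frame 10: OPEN. Sum of all frame-10 rolls (4+0) = 4. Cumulative: 128

Answer: 9 18 35 42 62 82 101 110 124 128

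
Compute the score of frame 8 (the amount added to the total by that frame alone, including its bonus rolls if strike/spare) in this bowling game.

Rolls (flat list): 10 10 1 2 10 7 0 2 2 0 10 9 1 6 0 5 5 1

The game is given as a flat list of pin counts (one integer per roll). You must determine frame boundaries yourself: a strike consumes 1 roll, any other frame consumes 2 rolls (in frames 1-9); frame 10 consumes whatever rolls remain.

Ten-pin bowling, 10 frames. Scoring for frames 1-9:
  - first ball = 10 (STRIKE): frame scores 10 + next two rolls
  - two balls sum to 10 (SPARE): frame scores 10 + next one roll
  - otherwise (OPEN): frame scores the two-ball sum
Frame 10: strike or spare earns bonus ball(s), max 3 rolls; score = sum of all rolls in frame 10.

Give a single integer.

Answer: 16

Derivation:
Frame 1: STRIKE. 10 + next two rolls (10+1) = 21. Cumulative: 21
Frame 2: STRIKE. 10 + next two rolls (1+2) = 13. Cumulative: 34
Frame 3: OPEN (1+2=3). Cumulative: 37
Frame 4: STRIKE. 10 + next two rolls (7+0) = 17. Cumulative: 54
Frame 5: OPEN (7+0=7). Cumulative: 61
Frame 6: OPEN (2+2=4). Cumulative: 65
Frame 7: SPARE (0+10=10). 10 + next roll (9) = 19. Cumulative: 84
Frame 8: SPARE (9+1=10). 10 + next roll (6) = 16. Cumulative: 100
Frame 9: OPEN (6+0=6). Cumulative: 106
Frame 10: SPARE. Sum of all frame-10 rolls (5+5+1) = 11. Cumulative: 117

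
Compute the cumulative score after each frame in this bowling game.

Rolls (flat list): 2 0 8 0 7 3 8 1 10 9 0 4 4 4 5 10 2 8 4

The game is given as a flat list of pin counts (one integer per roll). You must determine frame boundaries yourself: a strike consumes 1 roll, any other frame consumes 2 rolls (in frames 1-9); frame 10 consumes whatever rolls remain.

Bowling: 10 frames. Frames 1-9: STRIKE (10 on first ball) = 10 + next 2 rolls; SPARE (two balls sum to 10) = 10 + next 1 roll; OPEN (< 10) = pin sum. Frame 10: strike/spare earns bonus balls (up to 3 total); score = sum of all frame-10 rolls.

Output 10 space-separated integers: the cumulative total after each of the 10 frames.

Answer: 2 10 28 37 56 65 73 82 102 116

Derivation:
Frame 1: OPEN (2+0=2). Cumulative: 2
Frame 2: OPEN (8+0=8). Cumulative: 10
Frame 3: SPARE (7+3=10). 10 + next roll (8) = 18. Cumulative: 28
Frame 4: OPEN (8+1=9). Cumulative: 37
Frame 5: STRIKE. 10 + next two rolls (9+0) = 19. Cumulative: 56
Frame 6: OPEN (9+0=9). Cumulative: 65
Frame 7: OPEN (4+4=8). Cumulative: 73
Frame 8: OPEN (4+5=9). Cumulative: 82
Frame 9: STRIKE. 10 + next two rolls (2+8) = 20. Cumulative: 102
Frame 10: SPARE. Sum of all frame-10 rolls (2+8+4) = 14. Cumulative: 116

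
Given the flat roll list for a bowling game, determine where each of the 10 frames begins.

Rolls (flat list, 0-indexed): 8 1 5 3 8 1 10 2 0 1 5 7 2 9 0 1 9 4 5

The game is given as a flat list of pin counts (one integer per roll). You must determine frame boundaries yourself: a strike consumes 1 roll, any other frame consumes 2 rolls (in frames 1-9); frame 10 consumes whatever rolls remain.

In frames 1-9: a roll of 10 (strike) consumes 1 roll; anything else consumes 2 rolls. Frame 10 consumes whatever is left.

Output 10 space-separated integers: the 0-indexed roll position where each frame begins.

Frame 1 starts at roll index 0: rolls=8,1 (sum=9), consumes 2 rolls
Frame 2 starts at roll index 2: rolls=5,3 (sum=8), consumes 2 rolls
Frame 3 starts at roll index 4: rolls=8,1 (sum=9), consumes 2 rolls
Frame 4 starts at roll index 6: roll=10 (strike), consumes 1 roll
Frame 5 starts at roll index 7: rolls=2,0 (sum=2), consumes 2 rolls
Frame 6 starts at roll index 9: rolls=1,5 (sum=6), consumes 2 rolls
Frame 7 starts at roll index 11: rolls=7,2 (sum=9), consumes 2 rolls
Frame 8 starts at roll index 13: rolls=9,0 (sum=9), consumes 2 rolls
Frame 9 starts at roll index 15: rolls=1,9 (sum=10), consumes 2 rolls
Frame 10 starts at roll index 17: 2 remaining rolls

Answer: 0 2 4 6 7 9 11 13 15 17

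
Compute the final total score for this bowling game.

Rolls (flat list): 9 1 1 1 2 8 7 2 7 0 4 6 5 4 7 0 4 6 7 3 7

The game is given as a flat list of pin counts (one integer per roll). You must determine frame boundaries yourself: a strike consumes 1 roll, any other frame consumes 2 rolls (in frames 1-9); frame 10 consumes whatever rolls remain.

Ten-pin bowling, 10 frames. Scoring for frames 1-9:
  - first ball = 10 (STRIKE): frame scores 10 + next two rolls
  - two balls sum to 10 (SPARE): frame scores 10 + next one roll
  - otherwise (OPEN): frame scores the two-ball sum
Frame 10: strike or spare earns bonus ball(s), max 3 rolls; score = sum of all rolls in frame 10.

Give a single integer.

Frame 1: SPARE (9+1=10). 10 + next roll (1) = 11. Cumulative: 11
Frame 2: OPEN (1+1=2). Cumulative: 13
Frame 3: SPARE (2+8=10). 10 + next roll (7) = 17. Cumulative: 30
Frame 4: OPEN (7+2=9). Cumulative: 39
Frame 5: OPEN (7+0=7). Cumulative: 46
Frame 6: SPARE (4+6=10). 10 + next roll (5) = 15. Cumulative: 61
Frame 7: OPEN (5+4=9). Cumulative: 70
Frame 8: OPEN (7+0=7). Cumulative: 77
Frame 9: SPARE (4+6=10). 10 + next roll (7) = 17. Cumulative: 94
Frame 10: SPARE. Sum of all frame-10 rolls (7+3+7) = 17. Cumulative: 111

Answer: 111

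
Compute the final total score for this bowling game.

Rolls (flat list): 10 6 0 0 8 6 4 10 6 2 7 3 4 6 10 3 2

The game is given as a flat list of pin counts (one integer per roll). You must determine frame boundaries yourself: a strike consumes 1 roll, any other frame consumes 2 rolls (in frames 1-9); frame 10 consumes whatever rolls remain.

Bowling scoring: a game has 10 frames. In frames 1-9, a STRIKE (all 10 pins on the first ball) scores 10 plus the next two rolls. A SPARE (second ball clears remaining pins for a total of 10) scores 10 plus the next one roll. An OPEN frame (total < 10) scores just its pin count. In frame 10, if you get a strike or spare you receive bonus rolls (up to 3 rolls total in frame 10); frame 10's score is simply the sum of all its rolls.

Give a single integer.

Answer: 130

Derivation:
Frame 1: STRIKE. 10 + next two rolls (6+0) = 16. Cumulative: 16
Frame 2: OPEN (6+0=6). Cumulative: 22
Frame 3: OPEN (0+8=8). Cumulative: 30
Frame 4: SPARE (6+4=10). 10 + next roll (10) = 20. Cumulative: 50
Frame 5: STRIKE. 10 + next two rolls (6+2) = 18. Cumulative: 68
Frame 6: OPEN (6+2=8). Cumulative: 76
Frame 7: SPARE (7+3=10). 10 + next roll (4) = 14. Cumulative: 90
Frame 8: SPARE (4+6=10). 10 + next roll (10) = 20. Cumulative: 110
Frame 9: STRIKE. 10 + next two rolls (3+2) = 15. Cumulative: 125
Frame 10: OPEN. Sum of all frame-10 rolls (3+2) = 5. Cumulative: 130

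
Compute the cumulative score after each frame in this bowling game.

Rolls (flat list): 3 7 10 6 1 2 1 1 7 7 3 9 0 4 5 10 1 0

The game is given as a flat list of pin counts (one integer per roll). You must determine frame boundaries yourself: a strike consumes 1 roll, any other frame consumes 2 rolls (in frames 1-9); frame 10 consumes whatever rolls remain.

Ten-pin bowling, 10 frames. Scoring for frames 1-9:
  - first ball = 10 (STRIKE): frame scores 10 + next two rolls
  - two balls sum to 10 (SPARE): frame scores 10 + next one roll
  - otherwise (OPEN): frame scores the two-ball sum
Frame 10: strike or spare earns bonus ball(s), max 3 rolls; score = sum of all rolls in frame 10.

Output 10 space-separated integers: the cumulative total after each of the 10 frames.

Frame 1: SPARE (3+7=10). 10 + next roll (10) = 20. Cumulative: 20
Frame 2: STRIKE. 10 + next two rolls (6+1) = 17. Cumulative: 37
Frame 3: OPEN (6+1=7). Cumulative: 44
Frame 4: OPEN (2+1=3). Cumulative: 47
Frame 5: OPEN (1+7=8). Cumulative: 55
Frame 6: SPARE (7+3=10). 10 + next roll (9) = 19. Cumulative: 74
Frame 7: OPEN (9+0=9). Cumulative: 83
Frame 8: OPEN (4+5=9). Cumulative: 92
Frame 9: STRIKE. 10 + next two rolls (1+0) = 11. Cumulative: 103
Frame 10: OPEN. Sum of all frame-10 rolls (1+0) = 1. Cumulative: 104

Answer: 20 37 44 47 55 74 83 92 103 104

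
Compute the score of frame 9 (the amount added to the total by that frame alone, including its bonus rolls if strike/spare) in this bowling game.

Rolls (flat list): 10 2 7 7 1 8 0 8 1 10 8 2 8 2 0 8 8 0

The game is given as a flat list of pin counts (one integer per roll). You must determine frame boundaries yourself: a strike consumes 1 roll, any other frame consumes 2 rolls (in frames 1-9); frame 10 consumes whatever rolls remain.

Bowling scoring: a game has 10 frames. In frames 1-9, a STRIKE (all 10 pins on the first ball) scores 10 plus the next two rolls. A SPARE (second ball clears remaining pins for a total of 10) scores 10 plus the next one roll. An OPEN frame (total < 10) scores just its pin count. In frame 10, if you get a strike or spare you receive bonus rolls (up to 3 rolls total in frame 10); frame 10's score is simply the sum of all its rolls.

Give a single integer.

Frame 1: STRIKE. 10 + next two rolls (2+7) = 19. Cumulative: 19
Frame 2: OPEN (2+7=9). Cumulative: 28
Frame 3: OPEN (7+1=8). Cumulative: 36
Frame 4: OPEN (8+0=8). Cumulative: 44
Frame 5: OPEN (8+1=9). Cumulative: 53
Frame 6: STRIKE. 10 + next two rolls (8+2) = 20. Cumulative: 73
Frame 7: SPARE (8+2=10). 10 + next roll (8) = 18. Cumulative: 91
Frame 8: SPARE (8+2=10). 10 + next roll (0) = 10. Cumulative: 101
Frame 9: OPEN (0+8=8). Cumulative: 109
Frame 10: OPEN. Sum of all frame-10 rolls (8+0) = 8. Cumulative: 117

Answer: 8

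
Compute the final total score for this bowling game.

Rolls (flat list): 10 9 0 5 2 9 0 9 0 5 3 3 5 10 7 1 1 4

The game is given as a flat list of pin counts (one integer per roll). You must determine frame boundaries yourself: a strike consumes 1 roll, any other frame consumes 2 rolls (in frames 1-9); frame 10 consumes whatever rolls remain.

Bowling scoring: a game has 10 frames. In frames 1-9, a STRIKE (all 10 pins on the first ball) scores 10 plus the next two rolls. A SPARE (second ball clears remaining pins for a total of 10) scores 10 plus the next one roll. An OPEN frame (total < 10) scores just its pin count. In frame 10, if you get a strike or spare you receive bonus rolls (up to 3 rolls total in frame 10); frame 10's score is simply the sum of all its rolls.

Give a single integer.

Answer: 100

Derivation:
Frame 1: STRIKE. 10 + next two rolls (9+0) = 19. Cumulative: 19
Frame 2: OPEN (9+0=9). Cumulative: 28
Frame 3: OPEN (5+2=7). Cumulative: 35
Frame 4: OPEN (9+0=9). Cumulative: 44
Frame 5: OPEN (9+0=9). Cumulative: 53
Frame 6: OPEN (5+3=8). Cumulative: 61
Frame 7: OPEN (3+5=8). Cumulative: 69
Frame 8: STRIKE. 10 + next two rolls (7+1) = 18. Cumulative: 87
Frame 9: OPEN (7+1=8). Cumulative: 95
Frame 10: OPEN. Sum of all frame-10 rolls (1+4) = 5. Cumulative: 100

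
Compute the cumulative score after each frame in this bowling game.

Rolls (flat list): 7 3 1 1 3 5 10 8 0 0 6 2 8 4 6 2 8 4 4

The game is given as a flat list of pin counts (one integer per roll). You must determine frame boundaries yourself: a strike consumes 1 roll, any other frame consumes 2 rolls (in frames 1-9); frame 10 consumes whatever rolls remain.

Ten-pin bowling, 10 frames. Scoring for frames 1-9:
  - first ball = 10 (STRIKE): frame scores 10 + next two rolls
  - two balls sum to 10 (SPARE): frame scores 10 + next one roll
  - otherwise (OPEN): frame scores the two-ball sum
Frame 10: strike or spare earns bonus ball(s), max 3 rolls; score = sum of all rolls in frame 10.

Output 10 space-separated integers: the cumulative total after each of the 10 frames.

Frame 1: SPARE (7+3=10). 10 + next roll (1) = 11. Cumulative: 11
Frame 2: OPEN (1+1=2). Cumulative: 13
Frame 3: OPEN (3+5=8). Cumulative: 21
Frame 4: STRIKE. 10 + next two rolls (8+0) = 18. Cumulative: 39
Frame 5: OPEN (8+0=8). Cumulative: 47
Frame 6: OPEN (0+6=6). Cumulative: 53
Frame 7: SPARE (2+8=10). 10 + next roll (4) = 14. Cumulative: 67
Frame 8: SPARE (4+6=10). 10 + next roll (2) = 12. Cumulative: 79
Frame 9: SPARE (2+8=10). 10 + next roll (4) = 14. Cumulative: 93
Frame 10: OPEN. Sum of all frame-10 rolls (4+4) = 8. Cumulative: 101

Answer: 11 13 21 39 47 53 67 79 93 101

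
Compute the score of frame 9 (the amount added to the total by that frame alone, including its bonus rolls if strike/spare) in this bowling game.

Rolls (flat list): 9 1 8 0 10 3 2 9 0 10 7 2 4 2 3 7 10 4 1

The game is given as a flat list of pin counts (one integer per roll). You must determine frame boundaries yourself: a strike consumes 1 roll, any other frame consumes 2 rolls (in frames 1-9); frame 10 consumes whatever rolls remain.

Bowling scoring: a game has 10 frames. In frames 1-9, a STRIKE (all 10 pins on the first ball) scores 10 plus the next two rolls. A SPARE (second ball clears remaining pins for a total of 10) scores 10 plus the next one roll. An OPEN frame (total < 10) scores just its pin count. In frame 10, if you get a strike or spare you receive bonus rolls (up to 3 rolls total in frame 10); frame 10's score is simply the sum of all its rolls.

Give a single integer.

Frame 1: SPARE (9+1=10). 10 + next roll (8) = 18. Cumulative: 18
Frame 2: OPEN (8+0=8). Cumulative: 26
Frame 3: STRIKE. 10 + next two rolls (3+2) = 15. Cumulative: 41
Frame 4: OPEN (3+2=5). Cumulative: 46
Frame 5: OPEN (9+0=9). Cumulative: 55
Frame 6: STRIKE. 10 + next two rolls (7+2) = 19. Cumulative: 74
Frame 7: OPEN (7+2=9). Cumulative: 83
Frame 8: OPEN (4+2=6). Cumulative: 89
Frame 9: SPARE (3+7=10). 10 + next roll (10) = 20. Cumulative: 109
Frame 10: STRIKE. Sum of all frame-10 rolls (10+4+1) = 15. Cumulative: 124

Answer: 20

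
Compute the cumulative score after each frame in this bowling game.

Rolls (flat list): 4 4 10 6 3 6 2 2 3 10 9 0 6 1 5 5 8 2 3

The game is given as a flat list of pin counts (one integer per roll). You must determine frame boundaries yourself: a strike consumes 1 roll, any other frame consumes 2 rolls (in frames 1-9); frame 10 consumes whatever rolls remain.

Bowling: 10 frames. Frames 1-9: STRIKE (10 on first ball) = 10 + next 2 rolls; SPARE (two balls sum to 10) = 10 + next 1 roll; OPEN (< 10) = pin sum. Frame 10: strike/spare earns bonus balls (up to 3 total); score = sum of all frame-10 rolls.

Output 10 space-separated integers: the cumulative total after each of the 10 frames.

Answer: 8 27 36 44 49 68 77 84 102 115

Derivation:
Frame 1: OPEN (4+4=8). Cumulative: 8
Frame 2: STRIKE. 10 + next two rolls (6+3) = 19. Cumulative: 27
Frame 3: OPEN (6+3=9). Cumulative: 36
Frame 4: OPEN (6+2=8). Cumulative: 44
Frame 5: OPEN (2+3=5). Cumulative: 49
Frame 6: STRIKE. 10 + next two rolls (9+0) = 19. Cumulative: 68
Frame 7: OPEN (9+0=9). Cumulative: 77
Frame 8: OPEN (6+1=7). Cumulative: 84
Frame 9: SPARE (5+5=10). 10 + next roll (8) = 18. Cumulative: 102
Frame 10: SPARE. Sum of all frame-10 rolls (8+2+3) = 13. Cumulative: 115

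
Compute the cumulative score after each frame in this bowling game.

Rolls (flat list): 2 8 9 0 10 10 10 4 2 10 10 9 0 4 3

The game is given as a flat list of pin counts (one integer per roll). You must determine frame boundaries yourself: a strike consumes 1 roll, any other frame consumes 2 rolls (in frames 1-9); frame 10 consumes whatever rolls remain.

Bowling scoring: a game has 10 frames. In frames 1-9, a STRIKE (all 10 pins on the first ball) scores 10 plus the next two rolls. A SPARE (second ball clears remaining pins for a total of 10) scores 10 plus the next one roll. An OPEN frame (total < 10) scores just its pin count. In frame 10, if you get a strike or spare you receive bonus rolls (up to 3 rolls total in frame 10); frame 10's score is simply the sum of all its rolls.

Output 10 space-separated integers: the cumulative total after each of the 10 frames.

Frame 1: SPARE (2+8=10). 10 + next roll (9) = 19. Cumulative: 19
Frame 2: OPEN (9+0=9). Cumulative: 28
Frame 3: STRIKE. 10 + next two rolls (10+10) = 30. Cumulative: 58
Frame 4: STRIKE. 10 + next two rolls (10+4) = 24. Cumulative: 82
Frame 5: STRIKE. 10 + next two rolls (4+2) = 16. Cumulative: 98
Frame 6: OPEN (4+2=6). Cumulative: 104
Frame 7: STRIKE. 10 + next two rolls (10+9) = 29. Cumulative: 133
Frame 8: STRIKE. 10 + next two rolls (9+0) = 19. Cumulative: 152
Frame 9: OPEN (9+0=9). Cumulative: 161
Frame 10: OPEN. Sum of all frame-10 rolls (4+3) = 7. Cumulative: 168

Answer: 19 28 58 82 98 104 133 152 161 168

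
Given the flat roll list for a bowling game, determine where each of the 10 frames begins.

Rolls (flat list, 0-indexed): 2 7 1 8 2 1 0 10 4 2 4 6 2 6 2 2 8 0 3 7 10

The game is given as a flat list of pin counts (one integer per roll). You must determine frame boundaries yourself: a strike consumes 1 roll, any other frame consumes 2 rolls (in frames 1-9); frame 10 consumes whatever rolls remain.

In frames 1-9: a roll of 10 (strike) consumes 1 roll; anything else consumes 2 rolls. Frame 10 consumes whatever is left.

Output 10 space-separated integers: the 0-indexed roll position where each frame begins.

Frame 1 starts at roll index 0: rolls=2,7 (sum=9), consumes 2 rolls
Frame 2 starts at roll index 2: rolls=1,8 (sum=9), consumes 2 rolls
Frame 3 starts at roll index 4: rolls=2,1 (sum=3), consumes 2 rolls
Frame 4 starts at roll index 6: rolls=0,10 (sum=10), consumes 2 rolls
Frame 5 starts at roll index 8: rolls=4,2 (sum=6), consumes 2 rolls
Frame 6 starts at roll index 10: rolls=4,6 (sum=10), consumes 2 rolls
Frame 7 starts at roll index 12: rolls=2,6 (sum=8), consumes 2 rolls
Frame 8 starts at roll index 14: rolls=2,2 (sum=4), consumes 2 rolls
Frame 9 starts at roll index 16: rolls=8,0 (sum=8), consumes 2 rolls
Frame 10 starts at roll index 18: 3 remaining rolls

Answer: 0 2 4 6 8 10 12 14 16 18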